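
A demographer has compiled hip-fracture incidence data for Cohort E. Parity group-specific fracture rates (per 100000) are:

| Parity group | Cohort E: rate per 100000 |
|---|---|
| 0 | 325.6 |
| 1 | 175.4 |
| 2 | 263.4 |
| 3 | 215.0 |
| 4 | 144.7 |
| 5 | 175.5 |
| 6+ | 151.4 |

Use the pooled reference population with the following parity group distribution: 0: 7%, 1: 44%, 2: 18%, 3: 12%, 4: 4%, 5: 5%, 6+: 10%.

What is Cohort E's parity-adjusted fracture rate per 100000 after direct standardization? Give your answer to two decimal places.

202.88

Standard weights: 0.07, 0.44, 0.18, 0.12, 0.04, 0.05, 0.10.
Standardized rate: 0.0700×325.6 + 0.4400×175.4 + 0.1800×263.4 + 0.1200×215.0 + 0.0400×144.7 + 0.0500×175.5 + 0.1000×151.4 = 202.8830 per 100000.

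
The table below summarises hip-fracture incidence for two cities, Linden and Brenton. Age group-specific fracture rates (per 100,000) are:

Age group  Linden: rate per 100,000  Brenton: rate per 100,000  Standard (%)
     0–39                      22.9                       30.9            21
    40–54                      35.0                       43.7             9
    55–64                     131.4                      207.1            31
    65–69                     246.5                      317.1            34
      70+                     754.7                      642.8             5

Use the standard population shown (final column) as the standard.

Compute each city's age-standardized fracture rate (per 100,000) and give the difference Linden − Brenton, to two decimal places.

-44.34

Standard weights: 0.21, 0.09, 0.31, 0.34, 0.05.
Linden: 0.2100×22.9 + 0.0900×35.0 + 0.3100×131.4 + 0.3400×246.5 + 0.0500×754.7 = 170.2380 per 100,000.
Brenton: 0.2100×30.9 + 0.0900×43.7 + 0.3100×207.1 + 0.3400×317.1 + 0.0500×642.8 = 214.5770 per 100,000.
Difference = 170.2380 − 214.5770 = -44.3390.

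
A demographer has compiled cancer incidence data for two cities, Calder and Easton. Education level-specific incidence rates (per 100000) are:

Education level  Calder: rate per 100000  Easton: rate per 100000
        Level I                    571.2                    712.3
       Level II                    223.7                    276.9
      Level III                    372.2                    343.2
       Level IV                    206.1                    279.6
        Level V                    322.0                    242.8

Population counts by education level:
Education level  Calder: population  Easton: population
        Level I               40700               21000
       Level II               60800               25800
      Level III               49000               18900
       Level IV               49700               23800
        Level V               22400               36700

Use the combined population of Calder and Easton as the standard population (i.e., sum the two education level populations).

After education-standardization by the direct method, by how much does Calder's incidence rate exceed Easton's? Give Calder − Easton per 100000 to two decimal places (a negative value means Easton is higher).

Combined standard total = 348800; weights = 0.1769, 0.2483, 0.1947, 0.2107, 0.1694.
Calder: 0.1769×571.2 + 0.2483×223.7 + 0.1947×372.2 + 0.2107×206.1 + 0.1694×322.0 = 327.0252 per 100000.
Easton: 0.1769×712.3 + 0.2483×276.9 + 0.1947×343.2 + 0.2107×279.6 + 0.1694×242.8 = 361.6164 per 100000.
Difference = 327.0252 − 361.6164 = -34.5912.

-34.59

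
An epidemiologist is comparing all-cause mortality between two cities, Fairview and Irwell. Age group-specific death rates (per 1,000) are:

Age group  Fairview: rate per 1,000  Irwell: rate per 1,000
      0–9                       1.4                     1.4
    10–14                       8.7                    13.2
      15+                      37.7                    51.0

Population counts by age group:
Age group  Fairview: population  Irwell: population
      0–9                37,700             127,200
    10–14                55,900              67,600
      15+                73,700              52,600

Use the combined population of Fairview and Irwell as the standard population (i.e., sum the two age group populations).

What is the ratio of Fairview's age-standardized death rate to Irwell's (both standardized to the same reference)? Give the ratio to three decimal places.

0.731

Combined standard total = 414,700; weights = 0.3976, 0.2978, 0.3046.
Fairview: 0.3976×1.4 + 0.2978×8.7 + 0.3046×37.7 = 14.6294 per 1,000.
Irwell: 0.3976×1.4 + 0.2978×13.2 + 0.3046×51.0 = 20.0202 per 1,000.
Ratio = 14.6294 ÷ 20.0202 = 0.73073.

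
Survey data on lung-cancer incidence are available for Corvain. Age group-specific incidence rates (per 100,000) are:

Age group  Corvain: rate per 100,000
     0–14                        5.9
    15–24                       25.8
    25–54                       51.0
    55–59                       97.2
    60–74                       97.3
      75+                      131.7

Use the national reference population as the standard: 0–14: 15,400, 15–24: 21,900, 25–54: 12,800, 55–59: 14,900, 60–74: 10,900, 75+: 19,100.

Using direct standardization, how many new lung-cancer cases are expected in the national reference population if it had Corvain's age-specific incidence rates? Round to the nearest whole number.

63

Expected new lung-cancer cases = Σ (standard pop × age-specific rate ÷ 100,000)
= 15,400×5.9/100,000 + 21,900×25.8/100,000 + 12,800×51.0/100,000 + 14,900×97.2/100,000 + 10,900×97.3/100,000 + 19,100×131.7/100,000
= 0.91 + 5.65 + 6.53 + 14.48 + 10.61 + 25.15 = 63.33.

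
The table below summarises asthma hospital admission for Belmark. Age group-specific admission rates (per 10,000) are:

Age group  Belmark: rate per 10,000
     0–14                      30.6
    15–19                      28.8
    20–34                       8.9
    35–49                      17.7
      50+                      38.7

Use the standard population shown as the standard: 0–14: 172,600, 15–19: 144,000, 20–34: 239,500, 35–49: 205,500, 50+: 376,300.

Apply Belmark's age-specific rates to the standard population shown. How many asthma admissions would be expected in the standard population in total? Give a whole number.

Expected asthma admissions = Σ (standard pop × age-specific rate ÷ 10,000)
= 172,600×30.6/10,000 + 144,000×28.8/10,000 + 239,500×8.9/10,000 + 205,500×17.7/10,000 + 376,300×38.7/10,000
= 528.16 + 414.72 + 213.16 + 363.74 + 1456.28 = 2976.05.

2976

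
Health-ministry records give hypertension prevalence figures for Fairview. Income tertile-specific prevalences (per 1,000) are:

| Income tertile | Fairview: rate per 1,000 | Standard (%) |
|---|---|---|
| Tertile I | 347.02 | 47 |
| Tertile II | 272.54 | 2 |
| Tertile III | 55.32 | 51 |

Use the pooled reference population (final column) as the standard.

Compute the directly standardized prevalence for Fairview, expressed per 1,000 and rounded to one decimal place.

Standard weights: 0.47, 0.02, 0.51.
Standardized rate: 0.4700×347.02 + 0.0200×272.54 + 0.5100×55.32 = 196.7634 per 1,000.

196.8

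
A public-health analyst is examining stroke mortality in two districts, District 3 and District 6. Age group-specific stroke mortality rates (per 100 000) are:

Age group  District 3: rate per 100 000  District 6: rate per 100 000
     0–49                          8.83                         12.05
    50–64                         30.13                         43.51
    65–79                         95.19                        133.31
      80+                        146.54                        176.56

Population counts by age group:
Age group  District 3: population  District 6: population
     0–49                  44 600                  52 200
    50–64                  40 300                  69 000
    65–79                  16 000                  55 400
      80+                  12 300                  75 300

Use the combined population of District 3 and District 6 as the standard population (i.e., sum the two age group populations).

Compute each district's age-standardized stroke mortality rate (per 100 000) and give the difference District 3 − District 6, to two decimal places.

Combined standard total = 365 100; weights = 0.2651, 0.2994, 0.1956, 0.2399.
District 3: 0.2651×8.83 + 0.2994×30.13 + 0.1956×95.19 + 0.2399×146.54 = 65.1367 per 100 000.
District 6: 0.2651×12.05 + 0.2994×43.51 + 0.1956×133.31 + 0.2399×176.56 = 84.6537 per 100 000.
Difference = 65.1367 − 84.6537 = -19.5170.

-19.52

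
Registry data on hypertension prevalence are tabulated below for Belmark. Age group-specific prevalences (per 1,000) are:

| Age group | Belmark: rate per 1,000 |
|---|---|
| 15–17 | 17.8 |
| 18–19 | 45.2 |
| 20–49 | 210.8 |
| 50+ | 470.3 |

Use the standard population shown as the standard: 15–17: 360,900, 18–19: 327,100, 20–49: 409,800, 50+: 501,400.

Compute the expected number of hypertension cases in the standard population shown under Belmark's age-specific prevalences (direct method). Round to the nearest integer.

Expected hypertension cases = Σ (standard pop × age-specific rate ÷ 1,000)
= 360,900×17.8/1,000 + 327,100×45.2/1,000 + 409,800×210.8/1,000 + 501,400×470.3/1,000
= 6424.02 + 14784.92 + 86385.84 + 235808.42 = 343403.20.

343403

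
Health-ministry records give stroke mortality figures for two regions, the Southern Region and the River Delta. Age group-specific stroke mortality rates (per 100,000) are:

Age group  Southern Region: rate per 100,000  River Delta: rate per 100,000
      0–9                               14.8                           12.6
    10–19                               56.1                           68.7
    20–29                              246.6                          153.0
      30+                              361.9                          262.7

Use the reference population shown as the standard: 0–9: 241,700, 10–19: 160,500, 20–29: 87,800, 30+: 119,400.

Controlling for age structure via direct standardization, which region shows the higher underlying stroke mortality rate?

Standard total = 609,400; weights = 0.3966, 0.2634, 0.1441, 0.1959.
The Southern Region: 0.3966×14.8 + 0.2634×56.1 + 0.1441×246.6 + 0.1959×361.9 = 127.0816 per 100,000.
The River Delta: 0.3966×12.6 + 0.2634×68.7 + 0.1441×153.0 + 0.1959×262.7 = 96.6058 per 100,000.

Southern Region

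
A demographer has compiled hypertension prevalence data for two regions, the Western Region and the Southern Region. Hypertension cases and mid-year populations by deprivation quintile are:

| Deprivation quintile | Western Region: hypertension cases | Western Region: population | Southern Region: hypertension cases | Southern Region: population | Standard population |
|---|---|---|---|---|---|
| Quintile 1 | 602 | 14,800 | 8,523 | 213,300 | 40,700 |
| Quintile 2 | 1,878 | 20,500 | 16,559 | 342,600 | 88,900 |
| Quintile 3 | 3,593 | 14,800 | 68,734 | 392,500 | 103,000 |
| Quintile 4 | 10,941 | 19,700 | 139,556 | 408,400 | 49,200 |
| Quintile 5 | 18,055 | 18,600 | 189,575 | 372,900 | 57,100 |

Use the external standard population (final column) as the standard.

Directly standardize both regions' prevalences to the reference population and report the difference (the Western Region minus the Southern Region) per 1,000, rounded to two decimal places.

140.91

Deprivation-specific rates per 1,000 for the Western Region: 40.676, 91.610, 242.770, 555.381, 970.699.
For the Southern Region: 39.958, 48.333, 175.118, 341.714, 508.380.
Standard total = 338,900; weights = 0.1201, 0.2623, 0.3039, 0.1452, 0.1685.
The Western Region: 0.1201×40.676 + 0.2623×91.610 + 0.3039×242.770 + 0.1452×555.381 + 0.1685×970.699 = 346.8769 per 1,000.
The Southern Region: 0.1201×39.958 + 0.2623×48.333 + 0.3039×175.118 + 0.1452×341.714 + 0.1685×508.380 = 205.9639 per 1,000.
Difference = 346.8769 − 205.9639 = 140.9130.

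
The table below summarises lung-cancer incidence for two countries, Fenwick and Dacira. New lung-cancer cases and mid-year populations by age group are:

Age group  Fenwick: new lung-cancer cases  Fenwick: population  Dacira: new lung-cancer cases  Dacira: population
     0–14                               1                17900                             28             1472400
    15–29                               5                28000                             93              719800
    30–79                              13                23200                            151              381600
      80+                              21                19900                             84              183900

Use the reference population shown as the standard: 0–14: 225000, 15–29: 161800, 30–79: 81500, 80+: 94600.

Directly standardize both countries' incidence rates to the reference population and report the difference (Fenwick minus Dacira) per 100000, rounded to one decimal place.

Age-specific rates per 100000 for Fenwick: 5.59, 17.86, 56.03, 105.53.
For Dacira: 1.90, 12.92, 39.57, 45.68.
Standard total = 562900; weights = 0.3997, 0.2874, 0.1448, 0.1681.
Fenwick: 0.3997×5.59 + 0.2874×17.86 + 0.1448×56.03 + 0.1681×105.53 = 33.2137 per 100000.
Dacira: 0.3997×1.90 + 0.2874×12.92 + 0.1448×39.57 + 0.1681×45.68 = 17.8795 per 100000.
Difference = 33.2137 − 17.8795 = 15.3342.

15.3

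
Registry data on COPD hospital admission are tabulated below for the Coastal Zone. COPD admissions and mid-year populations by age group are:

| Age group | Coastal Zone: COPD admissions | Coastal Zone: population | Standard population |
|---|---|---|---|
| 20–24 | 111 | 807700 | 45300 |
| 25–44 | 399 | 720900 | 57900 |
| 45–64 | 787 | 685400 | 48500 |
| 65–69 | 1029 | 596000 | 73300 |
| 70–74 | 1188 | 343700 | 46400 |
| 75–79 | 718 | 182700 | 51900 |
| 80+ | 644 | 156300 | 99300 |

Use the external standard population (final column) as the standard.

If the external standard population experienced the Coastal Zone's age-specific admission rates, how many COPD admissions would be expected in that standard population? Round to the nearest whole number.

Age-specific rates per 10000 for the Coastal Zone: 1.37, 5.53, 11.48, 17.27, 34.57, 39.30, 41.20.
Expected COPD admissions = Σ (standard pop × age-specific rate ÷ 10000)
= 45300×1.37/10000 + 57900×5.53/10000 + 48500×11.48/10000 + 73300×17.27/10000 + 46400×34.57/10000 + 51900×39.30/10000 + 99300×41.20/10000
= 6.23 + 32.05 + 55.69 + 126.55 + 160.38 + 203.96 + 409.14 = 994.00.

994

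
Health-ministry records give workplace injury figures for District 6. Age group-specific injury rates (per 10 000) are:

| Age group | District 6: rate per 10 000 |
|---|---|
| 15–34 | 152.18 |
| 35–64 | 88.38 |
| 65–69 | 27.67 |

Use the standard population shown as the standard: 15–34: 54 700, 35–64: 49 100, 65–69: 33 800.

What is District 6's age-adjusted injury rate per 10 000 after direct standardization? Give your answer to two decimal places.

98.83

Standard total = 137 600; weights = 0.3975, 0.3568, 0.2456.
Standardized rate: 0.3975×152.18 + 0.3568×88.38 + 0.2456×27.67 = 98.8296 per 10 000.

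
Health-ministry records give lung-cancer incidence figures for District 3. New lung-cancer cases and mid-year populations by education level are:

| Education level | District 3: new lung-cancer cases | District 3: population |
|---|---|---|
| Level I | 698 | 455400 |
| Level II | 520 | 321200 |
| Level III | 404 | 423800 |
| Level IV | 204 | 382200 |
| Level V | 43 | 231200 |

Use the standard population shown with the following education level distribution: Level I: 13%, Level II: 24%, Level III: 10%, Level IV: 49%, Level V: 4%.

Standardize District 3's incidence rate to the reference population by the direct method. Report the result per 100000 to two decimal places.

Education-specific rates per 100000 for District 3: 153.27, 161.89, 95.33, 53.38, 18.60.
Standard weights: 0.13, 0.24, 0.10, 0.49, 0.04.
Standardized rate: 0.1300×153.27 + 0.2400×161.89 + 0.1000×95.33 + 0.4900×53.38 + 0.0400×18.60 = 95.2102 per 100000.

95.21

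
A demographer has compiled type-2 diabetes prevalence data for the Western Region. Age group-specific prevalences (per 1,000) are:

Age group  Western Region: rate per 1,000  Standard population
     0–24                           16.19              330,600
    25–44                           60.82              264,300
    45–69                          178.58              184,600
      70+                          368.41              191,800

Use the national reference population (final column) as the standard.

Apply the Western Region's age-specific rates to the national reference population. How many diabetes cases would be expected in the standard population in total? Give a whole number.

Expected diabetes cases = Σ (standard pop × age-specific rate ÷ 1,000)
= 330,600×16.19/1,000 + 264,300×60.82/1,000 + 184,600×178.58/1,000 + 191,800×368.41/1,000
= 5352.41 + 16074.73 + 32965.87 + 70661.04 = 125054.05.

125054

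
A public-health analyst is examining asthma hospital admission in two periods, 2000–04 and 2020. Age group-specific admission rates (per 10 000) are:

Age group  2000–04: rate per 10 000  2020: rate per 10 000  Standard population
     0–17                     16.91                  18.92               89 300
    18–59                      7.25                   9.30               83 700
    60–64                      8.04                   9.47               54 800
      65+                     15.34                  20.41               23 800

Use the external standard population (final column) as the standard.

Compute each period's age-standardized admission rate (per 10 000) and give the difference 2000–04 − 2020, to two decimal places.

-2.19

Standard total = 251 600; weights = 0.3549, 0.3327, 0.2178, 0.0946.
2000–04: 0.3549×16.91 + 0.3327×7.25 + 0.2178×8.04 + 0.0946×15.34 = 11.6159 per 10 000.
2020: 0.3549×18.92 + 0.3327×9.30 + 0.2178×9.47 + 0.0946×20.41 = 13.8024 per 10 000.
Difference = 11.6159 − 13.8024 = -2.1864.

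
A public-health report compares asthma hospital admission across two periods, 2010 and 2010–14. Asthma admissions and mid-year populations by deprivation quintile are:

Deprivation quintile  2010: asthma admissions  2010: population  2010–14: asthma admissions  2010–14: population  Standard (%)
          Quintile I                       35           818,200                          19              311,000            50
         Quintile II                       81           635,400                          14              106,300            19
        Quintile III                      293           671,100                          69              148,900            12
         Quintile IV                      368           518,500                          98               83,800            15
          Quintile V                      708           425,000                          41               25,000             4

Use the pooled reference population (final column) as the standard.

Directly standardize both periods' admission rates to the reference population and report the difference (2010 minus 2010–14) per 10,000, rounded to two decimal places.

-0.81

Deprivation-specific rates per 10,000 for 2010: 0.43, 1.27, 4.37, 7.10, 16.66.
For 2010–14: 0.61, 1.32, 4.63, 11.69, 16.40.
Standard weights: 0.50, 0.19, 0.12, 0.15, 0.04.
2010: 0.5000×0.43 + 0.1900×1.27 + 0.1200×4.37 + 0.1500×7.10 + 0.0400×16.66 = 2.7110 per 10,000.
2010–14: 0.5000×0.61 + 0.1900×1.32 + 0.1200×4.63 + 0.1500×11.69 + 0.0400×16.40 = 3.5220 per 10,000.
Difference = 2.7110 − 3.5220 = -0.8110.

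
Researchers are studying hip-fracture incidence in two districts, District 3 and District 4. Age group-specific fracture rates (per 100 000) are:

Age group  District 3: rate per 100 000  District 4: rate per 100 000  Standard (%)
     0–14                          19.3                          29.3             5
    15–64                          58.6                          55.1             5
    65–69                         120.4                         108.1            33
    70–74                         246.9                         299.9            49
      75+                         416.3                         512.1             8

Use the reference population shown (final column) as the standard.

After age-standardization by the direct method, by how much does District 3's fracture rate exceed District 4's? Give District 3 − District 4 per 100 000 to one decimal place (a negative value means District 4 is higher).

-29.9

Standard weights: 0.05, 0.05, 0.33, 0.49, 0.08.
District 3: 0.0500×19.3 + 0.0500×58.6 + 0.3300×120.4 + 0.4900×246.9 + 0.0800×416.3 = 197.9120 per 100 000.
District 4: 0.0500×29.3 + 0.0500×55.1 + 0.3300×108.1 + 0.4900×299.9 + 0.0800×512.1 = 227.8120 per 100 000.
Difference = 197.9120 − 227.8120 = -29.9000.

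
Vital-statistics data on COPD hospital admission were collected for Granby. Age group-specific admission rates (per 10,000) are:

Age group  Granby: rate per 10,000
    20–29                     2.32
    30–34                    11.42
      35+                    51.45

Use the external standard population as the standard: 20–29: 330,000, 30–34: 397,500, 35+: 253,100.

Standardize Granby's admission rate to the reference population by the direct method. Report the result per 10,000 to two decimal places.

18.69

Standard total = 980,600; weights = 0.3365, 0.4054, 0.2581.
Standardized rate: 0.3365×2.32 + 0.4054×11.42 + 0.2581×51.45 = 18.6896 per 10,000.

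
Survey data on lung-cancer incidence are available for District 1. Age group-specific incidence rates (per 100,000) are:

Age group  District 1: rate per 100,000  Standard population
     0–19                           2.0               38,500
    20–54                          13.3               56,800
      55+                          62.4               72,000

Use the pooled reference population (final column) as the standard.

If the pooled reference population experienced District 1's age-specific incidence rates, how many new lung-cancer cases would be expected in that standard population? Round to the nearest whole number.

Expected new lung-cancer cases = Σ (standard pop × age-specific rate ÷ 100,000)
= 38,500×2.0/100,000 + 56,800×13.3/100,000 + 72,000×62.4/100,000
= 0.77 + 7.55 + 44.93 = 53.25.

53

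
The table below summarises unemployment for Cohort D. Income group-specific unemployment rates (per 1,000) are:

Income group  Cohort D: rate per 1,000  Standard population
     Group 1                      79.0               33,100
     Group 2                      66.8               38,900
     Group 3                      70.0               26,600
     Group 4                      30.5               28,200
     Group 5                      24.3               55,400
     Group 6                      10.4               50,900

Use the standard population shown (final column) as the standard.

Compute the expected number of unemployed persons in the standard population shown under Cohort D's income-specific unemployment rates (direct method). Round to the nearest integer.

Expected unemployed persons = Σ (standard pop × income-specific rate ÷ 1,000)
= 33,100×79.0/1,000 + 38,900×66.8/1,000 + 26,600×70.0/1,000 + 28,200×30.5/1,000 + 55,400×24.3/1,000 + 50,900×10.4/1,000
= 2614.90 + 2598.52 + 1862.00 + 860.10 + 1346.22 + 529.36 = 9811.10.

9811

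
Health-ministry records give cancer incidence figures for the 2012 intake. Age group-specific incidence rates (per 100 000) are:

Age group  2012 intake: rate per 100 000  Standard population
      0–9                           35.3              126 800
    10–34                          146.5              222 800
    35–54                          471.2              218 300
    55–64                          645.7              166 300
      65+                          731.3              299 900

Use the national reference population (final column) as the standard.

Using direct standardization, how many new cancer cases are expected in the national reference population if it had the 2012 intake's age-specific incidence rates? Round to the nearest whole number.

Expected new cancer cases = Σ (standard pop × age-specific rate ÷ 100 000)
= 126 800×35.3/100 000 + 222 800×146.5/100 000 + 218 300×471.2/100 000 + 166 300×645.7/100 000 + 299 900×731.3/100 000
= 44.76 + 326.40 + 1028.63 + 1073.80 + 2193.17 = 4666.76.

4667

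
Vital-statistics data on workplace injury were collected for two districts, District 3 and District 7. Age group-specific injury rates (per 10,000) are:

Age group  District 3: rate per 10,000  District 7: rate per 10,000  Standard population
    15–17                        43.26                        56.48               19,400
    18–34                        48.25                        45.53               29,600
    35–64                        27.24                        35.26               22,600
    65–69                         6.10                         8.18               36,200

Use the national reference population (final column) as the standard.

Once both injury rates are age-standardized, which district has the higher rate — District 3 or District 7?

District 7

Standard total = 107,800; weights = 0.1800, 0.2746, 0.2096, 0.3358.
District 3: 0.1800×43.26 + 0.2746×48.25 + 0.2096×27.24 + 0.3358×6.10 = 28.7930 per 10,000.
District 7: 0.1800×56.48 + 0.2746×45.53 + 0.2096×35.26 + 0.3358×8.18 = 32.8051 per 10,000.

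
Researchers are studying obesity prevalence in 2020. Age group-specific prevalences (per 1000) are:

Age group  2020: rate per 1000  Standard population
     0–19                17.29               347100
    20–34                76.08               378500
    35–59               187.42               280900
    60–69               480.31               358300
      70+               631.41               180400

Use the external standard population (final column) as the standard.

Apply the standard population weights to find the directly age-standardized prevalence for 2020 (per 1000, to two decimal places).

Standard total = 1545200; weights = 0.2246, 0.2450, 0.1818, 0.2319, 0.1167.
Standardized rate: 0.2246×17.29 + 0.2450×76.08 + 0.1818×187.42 + 0.2319×480.31 + 0.1167×631.41 = 241.6809 per 1000.

241.68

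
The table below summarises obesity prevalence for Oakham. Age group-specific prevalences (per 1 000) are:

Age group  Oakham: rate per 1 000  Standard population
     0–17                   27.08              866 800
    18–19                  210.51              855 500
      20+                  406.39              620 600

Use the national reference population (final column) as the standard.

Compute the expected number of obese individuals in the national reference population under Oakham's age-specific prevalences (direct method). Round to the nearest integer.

455770

Expected obese individuals = Σ (standard pop × age-specific rate ÷ 1 000)
= 866 800×27.08/1 000 + 855 500×210.51/1 000 + 620 600×406.39/1 000
= 23472.94 + 180091.30 + 252205.63 = 455769.88.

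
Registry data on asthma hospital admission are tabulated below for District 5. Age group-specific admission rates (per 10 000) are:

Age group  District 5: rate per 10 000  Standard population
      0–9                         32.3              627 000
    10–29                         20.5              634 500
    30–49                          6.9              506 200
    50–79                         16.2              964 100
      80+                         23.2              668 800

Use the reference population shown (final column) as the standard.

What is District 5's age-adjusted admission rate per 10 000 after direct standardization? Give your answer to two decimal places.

Standard total = 3 400 600; weights = 0.1844, 0.1866, 0.1489, 0.2835, 0.1967.
Standardized rate: 0.1844×32.3 + 0.1866×20.5 + 0.1489×6.9 + 0.2835×16.2 + 0.1967×23.2 = 19.9632 per 10 000.

19.96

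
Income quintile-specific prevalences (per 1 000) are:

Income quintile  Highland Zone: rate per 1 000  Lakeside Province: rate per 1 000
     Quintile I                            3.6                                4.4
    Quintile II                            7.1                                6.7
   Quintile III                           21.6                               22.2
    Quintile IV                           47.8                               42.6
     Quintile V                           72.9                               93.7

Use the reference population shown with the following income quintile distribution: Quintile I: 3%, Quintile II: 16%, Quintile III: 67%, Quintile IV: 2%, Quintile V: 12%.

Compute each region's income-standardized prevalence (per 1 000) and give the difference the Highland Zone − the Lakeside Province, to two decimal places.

-2.75

Standard weights: 0.03, 0.16, 0.67, 0.02, 0.12.
The Highland Zone: 0.0300×3.6 + 0.1600×7.1 + 0.6700×21.6 + 0.0200×47.8 + 0.1200×72.9 = 25.4200 per 1 000.
The Lakeside Province: 0.0300×4.4 + 0.1600×6.7 + 0.6700×22.2 + 0.0200×42.6 + 0.1200×93.7 = 28.1740 per 1 000.
Difference = 25.4200 − 28.1740 = -2.7540.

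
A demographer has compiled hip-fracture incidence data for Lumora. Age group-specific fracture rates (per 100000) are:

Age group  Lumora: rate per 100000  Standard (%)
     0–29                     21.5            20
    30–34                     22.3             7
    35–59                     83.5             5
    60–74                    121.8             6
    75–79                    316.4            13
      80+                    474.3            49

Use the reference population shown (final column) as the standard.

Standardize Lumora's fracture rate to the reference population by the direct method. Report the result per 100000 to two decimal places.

Standard weights: 0.20, 0.07, 0.05, 0.06, 0.13, 0.49.
Standardized rate: 0.2000×21.5 + 0.0700×22.3 + 0.0500×83.5 + 0.0600×121.8 + 0.1300×316.4 + 0.4900×474.3 = 290.8830 per 100000.

290.88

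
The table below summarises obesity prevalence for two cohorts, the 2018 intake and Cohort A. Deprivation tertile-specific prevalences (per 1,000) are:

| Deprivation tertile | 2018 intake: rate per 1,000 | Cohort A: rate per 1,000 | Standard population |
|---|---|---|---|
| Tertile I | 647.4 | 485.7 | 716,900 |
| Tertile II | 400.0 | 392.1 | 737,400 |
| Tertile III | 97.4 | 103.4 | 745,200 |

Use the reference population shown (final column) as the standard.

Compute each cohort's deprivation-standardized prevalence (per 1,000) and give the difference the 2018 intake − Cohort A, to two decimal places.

Standard total = 2,199,500; weights = 0.3259, 0.3353, 0.3388.
The 2018 intake: 0.3259×647.4 + 0.3353×400.0 + 0.3388×97.4 = 378.1148 per 1,000.
Cohort A: 0.3259×485.7 + 0.3353×392.1 + 0.3388×103.4 = 324.7950 per 1,000.
Difference = 378.1148 − 324.7950 = 53.3198.

53.32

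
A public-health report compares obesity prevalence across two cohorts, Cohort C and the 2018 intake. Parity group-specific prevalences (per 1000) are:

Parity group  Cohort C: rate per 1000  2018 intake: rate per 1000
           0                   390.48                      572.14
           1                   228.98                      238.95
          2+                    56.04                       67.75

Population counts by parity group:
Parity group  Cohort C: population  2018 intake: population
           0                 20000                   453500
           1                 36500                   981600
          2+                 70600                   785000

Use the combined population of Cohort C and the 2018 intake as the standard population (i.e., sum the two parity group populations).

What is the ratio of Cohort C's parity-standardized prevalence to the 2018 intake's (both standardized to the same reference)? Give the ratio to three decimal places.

Combined standard total = 2347200; weights = 0.2017, 0.4338, 0.3645.
Cohort C: 0.2017×390.48 + 0.4338×228.98 + 0.3645×56.04 = 198.5194 per 1000.
The 2018 intake: 0.2017×572.14 + 0.4338×238.95 + 0.3645×67.75 = 243.7586 per 1000.
Ratio = 198.5194 ÷ 243.7586 = 0.81441.

0.814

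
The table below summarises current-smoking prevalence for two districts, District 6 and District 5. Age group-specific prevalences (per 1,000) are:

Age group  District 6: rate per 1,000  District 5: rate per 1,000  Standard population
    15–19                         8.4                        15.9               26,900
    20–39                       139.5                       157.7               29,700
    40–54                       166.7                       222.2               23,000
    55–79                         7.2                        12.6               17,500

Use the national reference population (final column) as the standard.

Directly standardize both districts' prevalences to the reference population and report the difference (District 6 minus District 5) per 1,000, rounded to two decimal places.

-21.76

Standard total = 97,100; weights = 0.2770, 0.3059, 0.2369, 0.1802.
District 6: 0.2770×8.4 + 0.3059×139.5 + 0.2369×166.7 + 0.1802×7.2 = 85.7797 per 1,000.
District 5: 0.2770×15.9 + 0.3059×157.7 + 0.2369×222.2 + 0.1802×12.6 = 107.5438 per 1,000.
Difference = 85.7797 − 107.5438 = -21.7641.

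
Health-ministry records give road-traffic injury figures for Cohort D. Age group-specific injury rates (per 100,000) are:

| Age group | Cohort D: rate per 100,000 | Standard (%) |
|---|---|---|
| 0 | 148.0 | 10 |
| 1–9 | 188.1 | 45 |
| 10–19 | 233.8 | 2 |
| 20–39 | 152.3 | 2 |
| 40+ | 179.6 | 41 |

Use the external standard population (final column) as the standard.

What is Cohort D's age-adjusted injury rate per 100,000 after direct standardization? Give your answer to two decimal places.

180.80

Standard weights: 0.10, 0.45, 0.02, 0.02, 0.41.
Standardized rate: 0.1000×148.0 + 0.4500×188.1 + 0.0200×233.8 + 0.0200×152.3 + 0.4100×179.6 = 180.8030 per 100,000.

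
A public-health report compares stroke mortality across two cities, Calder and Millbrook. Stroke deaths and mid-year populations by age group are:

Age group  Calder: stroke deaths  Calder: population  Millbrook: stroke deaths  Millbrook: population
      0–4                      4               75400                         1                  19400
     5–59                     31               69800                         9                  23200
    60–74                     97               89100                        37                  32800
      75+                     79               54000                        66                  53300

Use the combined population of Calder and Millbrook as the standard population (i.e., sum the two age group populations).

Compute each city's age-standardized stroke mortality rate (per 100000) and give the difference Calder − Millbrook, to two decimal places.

Age-specific rates per 100000 for Calder: 5.31, 44.41, 108.87, 146.30.
For Millbrook: 5.15, 38.79, 112.80, 123.83.
Combined standard total = 417000; weights = 0.2273, 0.2230, 0.2923, 0.2573.
Calder: 0.2273×5.31 + 0.2230×44.41 + 0.2923×108.87 + 0.2573×146.30 = 80.5796 per 100000.
Millbrook: 0.2273×5.15 + 0.2230×38.79 + 0.2923×112.80 + 0.2573×123.83 = 74.6619 per 100000.
Difference = 80.5796 − 74.6619 = 5.9177.

5.92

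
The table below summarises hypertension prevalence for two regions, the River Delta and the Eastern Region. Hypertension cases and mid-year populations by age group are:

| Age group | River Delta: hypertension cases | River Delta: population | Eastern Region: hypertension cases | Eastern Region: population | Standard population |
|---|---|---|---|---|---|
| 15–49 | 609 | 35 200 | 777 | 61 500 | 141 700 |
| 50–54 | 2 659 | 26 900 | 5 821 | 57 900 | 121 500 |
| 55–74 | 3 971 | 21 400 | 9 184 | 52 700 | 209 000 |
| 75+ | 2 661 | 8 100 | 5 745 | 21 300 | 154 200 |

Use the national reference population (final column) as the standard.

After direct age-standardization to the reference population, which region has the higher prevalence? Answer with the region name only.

River Delta

Age-specific rates per 1 000 for the River Delta: 17.301, 98.848, 185.561, 328.519.
For the Eastern Region: 12.634, 100.535, 174.269, 269.718.
Standard total = 626 400; weights = 0.2262, 0.1940, 0.3337, 0.2462.
The River Delta: 0.2262×17.301 + 0.1940×98.848 + 0.3337×185.561 + 0.2462×328.519 = 165.8705 per 1 000.
The Eastern Region: 0.2262×12.634 + 0.1940×100.535 + 0.3337×174.269 + 0.2462×269.718 = 146.9000 per 1 000.
The crude rates (108.08 vs 111.31) would put the Eastern Region higher, but that reflects its age composition; once standardized to a common age structure, the River Delta has the higher underlying rate.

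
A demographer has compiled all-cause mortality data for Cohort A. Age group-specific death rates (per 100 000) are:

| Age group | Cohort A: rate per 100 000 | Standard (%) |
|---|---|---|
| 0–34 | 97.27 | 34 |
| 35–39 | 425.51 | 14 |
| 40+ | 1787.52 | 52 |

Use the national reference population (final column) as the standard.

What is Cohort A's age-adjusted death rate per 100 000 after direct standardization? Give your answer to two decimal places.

1022.15

Standard weights: 0.34, 0.14, 0.52.
Standardized rate: 0.3400×97.27 + 0.1400×425.51 + 0.5200×1787.52 = 1022.1536 per 100 000.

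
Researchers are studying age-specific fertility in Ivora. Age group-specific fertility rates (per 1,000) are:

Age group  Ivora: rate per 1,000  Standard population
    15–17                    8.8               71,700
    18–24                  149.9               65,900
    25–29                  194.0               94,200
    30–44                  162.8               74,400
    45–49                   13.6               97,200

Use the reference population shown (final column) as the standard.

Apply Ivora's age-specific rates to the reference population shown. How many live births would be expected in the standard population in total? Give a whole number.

42218

Expected live births = Σ (standard pop × age-specific rate ÷ 1,000)
= 71,700×8.8/1,000 + 65,900×149.9/1,000 + 94,200×194.0/1,000 + 74,400×162.8/1,000 + 97,200×13.6/1,000
= 630.96 + 9878.41 + 18274.80 + 12112.32 + 1321.92 = 42218.41.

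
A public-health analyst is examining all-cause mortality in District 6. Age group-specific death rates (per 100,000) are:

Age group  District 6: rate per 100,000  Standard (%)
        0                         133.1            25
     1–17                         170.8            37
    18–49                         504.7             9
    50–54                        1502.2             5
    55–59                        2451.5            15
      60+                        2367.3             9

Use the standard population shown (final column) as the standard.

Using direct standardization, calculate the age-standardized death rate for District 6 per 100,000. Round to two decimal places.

797.79

Standard weights: 0.25, 0.37, 0.09, 0.05, 0.15, 0.09.
Standardized rate: 0.2500×133.1 + 0.3700×170.8 + 0.0900×504.7 + 0.0500×1502.2 + 0.1500×2451.5 + 0.0900×2367.3 = 797.7860 per 100,000.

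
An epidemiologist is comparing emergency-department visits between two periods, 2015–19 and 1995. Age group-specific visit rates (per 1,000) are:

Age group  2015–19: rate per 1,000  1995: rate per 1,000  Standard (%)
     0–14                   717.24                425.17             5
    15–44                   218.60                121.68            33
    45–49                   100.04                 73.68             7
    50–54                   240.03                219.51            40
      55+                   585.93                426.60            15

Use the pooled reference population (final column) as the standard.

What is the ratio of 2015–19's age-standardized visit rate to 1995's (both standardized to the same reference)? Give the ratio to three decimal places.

1.369

Standard weights: 0.05, 0.33, 0.07, 0.40, 0.15.
2015–19: 0.0500×717.24 + 0.3300×218.60 + 0.0700×100.04 + 0.4000×240.03 + 0.1500×585.93 = 298.9043 per 1,000.
1995: 0.0500×425.17 + 0.3300×121.68 + 0.0700×73.68 + 0.4000×219.51 + 0.1500×426.60 = 218.3645 per 1,000.
Ratio = 298.9043 ÷ 218.3645 = 1.36883.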